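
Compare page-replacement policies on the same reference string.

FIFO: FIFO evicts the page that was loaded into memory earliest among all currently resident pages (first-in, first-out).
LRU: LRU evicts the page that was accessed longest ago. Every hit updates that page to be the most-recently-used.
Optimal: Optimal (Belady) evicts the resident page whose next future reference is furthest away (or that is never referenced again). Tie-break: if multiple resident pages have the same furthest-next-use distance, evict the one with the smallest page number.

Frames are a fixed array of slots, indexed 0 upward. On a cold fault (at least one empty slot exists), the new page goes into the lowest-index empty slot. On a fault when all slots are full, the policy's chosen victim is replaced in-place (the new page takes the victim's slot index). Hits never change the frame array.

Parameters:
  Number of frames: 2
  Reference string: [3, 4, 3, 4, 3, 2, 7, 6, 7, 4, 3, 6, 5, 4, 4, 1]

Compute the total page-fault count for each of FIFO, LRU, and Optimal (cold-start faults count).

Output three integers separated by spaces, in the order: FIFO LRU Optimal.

--- FIFO ---
  step 0: ref 3 -> FAULT, frames=[3,-] (faults so far: 1)
  step 1: ref 4 -> FAULT, frames=[3,4] (faults so far: 2)
  step 2: ref 3 -> HIT, frames=[3,4] (faults so far: 2)
  step 3: ref 4 -> HIT, frames=[3,4] (faults so far: 2)
  step 4: ref 3 -> HIT, frames=[3,4] (faults so far: 2)
  step 5: ref 2 -> FAULT, evict 3, frames=[2,4] (faults so far: 3)
  step 6: ref 7 -> FAULT, evict 4, frames=[2,7] (faults so far: 4)
  step 7: ref 6 -> FAULT, evict 2, frames=[6,7] (faults so far: 5)
  step 8: ref 7 -> HIT, frames=[6,7] (faults so far: 5)
  step 9: ref 4 -> FAULT, evict 7, frames=[6,4] (faults so far: 6)
  step 10: ref 3 -> FAULT, evict 6, frames=[3,4] (faults so far: 7)
  step 11: ref 6 -> FAULT, evict 4, frames=[3,6] (faults so far: 8)
  step 12: ref 5 -> FAULT, evict 3, frames=[5,6] (faults so far: 9)
  step 13: ref 4 -> FAULT, evict 6, frames=[5,4] (faults so far: 10)
  step 14: ref 4 -> HIT, frames=[5,4] (faults so far: 10)
  step 15: ref 1 -> FAULT, evict 5, frames=[1,4] (faults so far: 11)
  FIFO total faults: 11
--- LRU ---
  step 0: ref 3 -> FAULT, frames=[3,-] (faults so far: 1)
  step 1: ref 4 -> FAULT, frames=[3,4] (faults so far: 2)
  step 2: ref 3 -> HIT, frames=[3,4] (faults so far: 2)
  step 3: ref 4 -> HIT, frames=[3,4] (faults so far: 2)
  step 4: ref 3 -> HIT, frames=[3,4] (faults so far: 2)
  step 5: ref 2 -> FAULT, evict 4, frames=[3,2] (faults so far: 3)
  step 6: ref 7 -> FAULT, evict 3, frames=[7,2] (faults so far: 4)
  step 7: ref 6 -> FAULT, evict 2, frames=[7,6] (faults so far: 5)
  step 8: ref 7 -> HIT, frames=[7,6] (faults so far: 5)
  step 9: ref 4 -> FAULT, evict 6, frames=[7,4] (faults so far: 6)
  step 10: ref 3 -> FAULT, evict 7, frames=[3,4] (faults so far: 7)
  step 11: ref 6 -> FAULT, evict 4, frames=[3,6] (faults so far: 8)
  step 12: ref 5 -> FAULT, evict 3, frames=[5,6] (faults so far: 9)
  step 13: ref 4 -> FAULT, evict 6, frames=[5,4] (faults so far: 10)
  step 14: ref 4 -> HIT, frames=[5,4] (faults so far: 10)
  step 15: ref 1 -> FAULT, evict 5, frames=[1,4] (faults so far: 11)
  LRU total faults: 11
--- Optimal ---
  step 0: ref 3 -> FAULT, frames=[3,-] (faults so far: 1)
  step 1: ref 4 -> FAULT, frames=[3,4] (faults so far: 2)
  step 2: ref 3 -> HIT, frames=[3,4] (faults so far: 2)
  step 3: ref 4 -> HIT, frames=[3,4] (faults so far: 2)
  step 4: ref 3 -> HIT, frames=[3,4] (faults so far: 2)
  step 5: ref 2 -> FAULT, evict 3, frames=[2,4] (faults so far: 3)
  step 6: ref 7 -> FAULT, evict 2, frames=[7,4] (faults so far: 4)
  step 7: ref 6 -> FAULT, evict 4, frames=[7,6] (faults so far: 5)
  step 8: ref 7 -> HIT, frames=[7,6] (faults so far: 5)
  step 9: ref 4 -> FAULT, evict 7, frames=[4,6] (faults so far: 6)
  step 10: ref 3 -> FAULT, evict 4, frames=[3,6] (faults so far: 7)
  step 11: ref 6 -> HIT, frames=[3,6] (faults so far: 7)
  step 12: ref 5 -> FAULT, evict 3, frames=[5,6] (faults so far: 8)
  step 13: ref 4 -> FAULT, evict 5, frames=[4,6] (faults so far: 9)
  step 14: ref 4 -> HIT, frames=[4,6] (faults so far: 9)
  step 15: ref 1 -> FAULT, evict 4, frames=[1,6] (faults so far: 10)
  Optimal total faults: 10

Answer: 11 11 10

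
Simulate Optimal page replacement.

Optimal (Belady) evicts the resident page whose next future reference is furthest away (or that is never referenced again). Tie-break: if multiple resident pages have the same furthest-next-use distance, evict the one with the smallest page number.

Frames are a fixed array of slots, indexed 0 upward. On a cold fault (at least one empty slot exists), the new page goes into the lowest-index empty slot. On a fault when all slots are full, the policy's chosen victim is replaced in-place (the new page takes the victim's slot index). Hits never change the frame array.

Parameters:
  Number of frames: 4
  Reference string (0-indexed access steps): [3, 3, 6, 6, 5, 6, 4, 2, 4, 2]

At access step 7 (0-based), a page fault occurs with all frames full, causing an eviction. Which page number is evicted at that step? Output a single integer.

Answer: 3

Derivation:
Step 0: ref 3 -> FAULT, frames=[3,-,-,-]
Step 1: ref 3 -> HIT, frames=[3,-,-,-]
Step 2: ref 6 -> FAULT, frames=[3,6,-,-]
Step 3: ref 6 -> HIT, frames=[3,6,-,-]
Step 4: ref 5 -> FAULT, frames=[3,6,5,-]
Step 5: ref 6 -> HIT, frames=[3,6,5,-]
Step 6: ref 4 -> FAULT, frames=[3,6,5,4]
Step 7: ref 2 -> FAULT, evict 3, frames=[2,6,5,4]
At step 7: evicted page 3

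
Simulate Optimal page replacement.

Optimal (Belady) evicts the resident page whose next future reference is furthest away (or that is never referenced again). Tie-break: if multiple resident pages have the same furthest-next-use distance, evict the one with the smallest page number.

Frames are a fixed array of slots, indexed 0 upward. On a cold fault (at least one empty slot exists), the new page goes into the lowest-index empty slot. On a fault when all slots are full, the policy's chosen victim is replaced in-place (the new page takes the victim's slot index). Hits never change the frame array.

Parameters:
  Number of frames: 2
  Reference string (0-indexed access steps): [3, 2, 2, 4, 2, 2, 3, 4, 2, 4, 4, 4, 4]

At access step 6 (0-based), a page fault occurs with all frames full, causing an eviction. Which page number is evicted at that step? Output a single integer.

Answer: 2

Derivation:
Step 0: ref 3 -> FAULT, frames=[3,-]
Step 1: ref 2 -> FAULT, frames=[3,2]
Step 2: ref 2 -> HIT, frames=[3,2]
Step 3: ref 4 -> FAULT, evict 3, frames=[4,2]
Step 4: ref 2 -> HIT, frames=[4,2]
Step 5: ref 2 -> HIT, frames=[4,2]
Step 6: ref 3 -> FAULT, evict 2, frames=[4,3]
At step 6: evicted page 2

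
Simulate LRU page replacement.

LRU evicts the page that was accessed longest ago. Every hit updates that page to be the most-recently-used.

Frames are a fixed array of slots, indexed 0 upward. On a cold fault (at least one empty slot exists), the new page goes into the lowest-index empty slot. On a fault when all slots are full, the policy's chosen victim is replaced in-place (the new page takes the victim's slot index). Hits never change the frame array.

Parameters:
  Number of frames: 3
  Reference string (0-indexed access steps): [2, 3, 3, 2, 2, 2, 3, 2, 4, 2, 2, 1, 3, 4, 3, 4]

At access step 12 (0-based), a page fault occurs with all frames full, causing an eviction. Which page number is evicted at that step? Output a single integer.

Step 0: ref 2 -> FAULT, frames=[2,-,-]
Step 1: ref 3 -> FAULT, frames=[2,3,-]
Step 2: ref 3 -> HIT, frames=[2,3,-]
Step 3: ref 2 -> HIT, frames=[2,3,-]
Step 4: ref 2 -> HIT, frames=[2,3,-]
Step 5: ref 2 -> HIT, frames=[2,3,-]
Step 6: ref 3 -> HIT, frames=[2,3,-]
Step 7: ref 2 -> HIT, frames=[2,3,-]
Step 8: ref 4 -> FAULT, frames=[2,3,4]
Step 9: ref 2 -> HIT, frames=[2,3,4]
Step 10: ref 2 -> HIT, frames=[2,3,4]
Step 11: ref 1 -> FAULT, evict 3, frames=[2,1,4]
Step 12: ref 3 -> FAULT, evict 4, frames=[2,1,3]
At step 12: evicted page 4

Answer: 4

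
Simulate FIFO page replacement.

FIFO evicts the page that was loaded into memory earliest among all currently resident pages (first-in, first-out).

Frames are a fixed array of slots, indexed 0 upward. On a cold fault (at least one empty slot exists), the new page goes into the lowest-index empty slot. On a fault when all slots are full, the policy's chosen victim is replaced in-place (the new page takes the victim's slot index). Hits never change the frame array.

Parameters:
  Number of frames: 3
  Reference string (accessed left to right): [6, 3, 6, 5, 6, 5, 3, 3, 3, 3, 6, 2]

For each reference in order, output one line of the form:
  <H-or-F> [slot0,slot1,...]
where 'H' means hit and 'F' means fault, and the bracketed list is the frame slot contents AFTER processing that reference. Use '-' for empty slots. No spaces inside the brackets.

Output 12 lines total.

F [6,-,-]
F [6,3,-]
H [6,3,-]
F [6,3,5]
H [6,3,5]
H [6,3,5]
H [6,3,5]
H [6,3,5]
H [6,3,5]
H [6,3,5]
H [6,3,5]
F [2,3,5]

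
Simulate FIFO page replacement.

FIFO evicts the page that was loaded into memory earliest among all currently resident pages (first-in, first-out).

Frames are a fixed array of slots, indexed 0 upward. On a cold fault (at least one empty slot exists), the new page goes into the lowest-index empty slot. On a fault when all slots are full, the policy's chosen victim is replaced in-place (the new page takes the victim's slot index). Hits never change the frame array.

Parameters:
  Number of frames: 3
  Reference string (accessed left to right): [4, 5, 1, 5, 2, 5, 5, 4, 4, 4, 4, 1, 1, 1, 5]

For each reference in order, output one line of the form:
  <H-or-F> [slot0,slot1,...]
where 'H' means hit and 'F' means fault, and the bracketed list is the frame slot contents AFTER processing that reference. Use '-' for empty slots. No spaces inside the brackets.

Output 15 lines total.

F [4,-,-]
F [4,5,-]
F [4,5,1]
H [4,5,1]
F [2,5,1]
H [2,5,1]
H [2,5,1]
F [2,4,1]
H [2,4,1]
H [2,4,1]
H [2,4,1]
H [2,4,1]
H [2,4,1]
H [2,4,1]
F [2,4,5]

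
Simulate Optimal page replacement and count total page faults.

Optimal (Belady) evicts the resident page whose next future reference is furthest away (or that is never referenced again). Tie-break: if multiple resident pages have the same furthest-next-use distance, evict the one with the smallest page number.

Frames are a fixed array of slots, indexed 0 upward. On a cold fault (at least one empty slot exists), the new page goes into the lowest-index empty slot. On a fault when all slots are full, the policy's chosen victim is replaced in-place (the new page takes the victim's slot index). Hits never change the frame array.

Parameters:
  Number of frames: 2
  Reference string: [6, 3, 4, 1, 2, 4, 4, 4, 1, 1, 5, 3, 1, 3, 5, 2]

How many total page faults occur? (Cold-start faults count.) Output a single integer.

Answer: 10

Derivation:
Step 0: ref 6 → FAULT, frames=[6,-]
Step 1: ref 3 → FAULT, frames=[6,3]
Step 2: ref 4 → FAULT (evict 6), frames=[4,3]
Step 3: ref 1 → FAULT (evict 3), frames=[4,1]
Step 4: ref 2 → FAULT (evict 1), frames=[4,2]
Step 5: ref 4 → HIT, frames=[4,2]
Step 6: ref 4 → HIT, frames=[4,2]
Step 7: ref 4 → HIT, frames=[4,2]
Step 8: ref 1 → FAULT (evict 4), frames=[1,2]
Step 9: ref 1 → HIT, frames=[1,2]
Step 10: ref 5 → FAULT (evict 2), frames=[1,5]
Step 11: ref 3 → FAULT (evict 5), frames=[1,3]
Step 12: ref 1 → HIT, frames=[1,3]
Step 13: ref 3 → HIT, frames=[1,3]
Step 14: ref 5 → FAULT (evict 1), frames=[5,3]
Step 15: ref 2 → FAULT (evict 3), frames=[5,2]
Total faults: 10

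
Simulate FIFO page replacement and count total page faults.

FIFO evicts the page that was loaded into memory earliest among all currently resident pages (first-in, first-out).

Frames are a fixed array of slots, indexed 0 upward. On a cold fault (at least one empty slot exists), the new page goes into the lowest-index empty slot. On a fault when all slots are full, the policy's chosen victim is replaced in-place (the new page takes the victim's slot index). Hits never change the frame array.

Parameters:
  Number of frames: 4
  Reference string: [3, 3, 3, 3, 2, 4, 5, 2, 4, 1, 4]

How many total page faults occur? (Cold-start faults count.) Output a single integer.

Step 0: ref 3 → FAULT, frames=[3,-,-,-]
Step 1: ref 3 → HIT, frames=[3,-,-,-]
Step 2: ref 3 → HIT, frames=[3,-,-,-]
Step 3: ref 3 → HIT, frames=[3,-,-,-]
Step 4: ref 2 → FAULT, frames=[3,2,-,-]
Step 5: ref 4 → FAULT, frames=[3,2,4,-]
Step 6: ref 5 → FAULT, frames=[3,2,4,5]
Step 7: ref 2 → HIT, frames=[3,2,4,5]
Step 8: ref 4 → HIT, frames=[3,2,4,5]
Step 9: ref 1 → FAULT (evict 3), frames=[1,2,4,5]
Step 10: ref 4 → HIT, frames=[1,2,4,5]
Total faults: 5

Answer: 5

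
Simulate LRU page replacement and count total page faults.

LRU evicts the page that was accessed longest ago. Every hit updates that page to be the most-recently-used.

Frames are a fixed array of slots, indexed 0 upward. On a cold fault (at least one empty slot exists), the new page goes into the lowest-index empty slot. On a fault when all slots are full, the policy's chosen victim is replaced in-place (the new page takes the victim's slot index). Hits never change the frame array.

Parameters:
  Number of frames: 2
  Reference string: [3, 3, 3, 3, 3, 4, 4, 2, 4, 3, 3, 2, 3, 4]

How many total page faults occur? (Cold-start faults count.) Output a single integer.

Step 0: ref 3 → FAULT, frames=[3,-]
Step 1: ref 3 → HIT, frames=[3,-]
Step 2: ref 3 → HIT, frames=[3,-]
Step 3: ref 3 → HIT, frames=[3,-]
Step 4: ref 3 → HIT, frames=[3,-]
Step 5: ref 4 → FAULT, frames=[3,4]
Step 6: ref 4 → HIT, frames=[3,4]
Step 7: ref 2 → FAULT (evict 3), frames=[2,4]
Step 8: ref 4 → HIT, frames=[2,4]
Step 9: ref 3 → FAULT (evict 2), frames=[3,4]
Step 10: ref 3 → HIT, frames=[3,4]
Step 11: ref 2 → FAULT (evict 4), frames=[3,2]
Step 12: ref 3 → HIT, frames=[3,2]
Step 13: ref 4 → FAULT (evict 2), frames=[3,4]
Total faults: 6

Answer: 6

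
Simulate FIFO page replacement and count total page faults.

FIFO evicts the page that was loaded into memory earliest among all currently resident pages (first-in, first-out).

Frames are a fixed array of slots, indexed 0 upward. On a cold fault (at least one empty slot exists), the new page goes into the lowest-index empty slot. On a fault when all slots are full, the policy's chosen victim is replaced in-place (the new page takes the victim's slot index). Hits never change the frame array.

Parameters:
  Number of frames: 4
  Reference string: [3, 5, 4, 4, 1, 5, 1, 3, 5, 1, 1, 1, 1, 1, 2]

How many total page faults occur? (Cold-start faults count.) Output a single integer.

Answer: 5

Derivation:
Step 0: ref 3 → FAULT, frames=[3,-,-,-]
Step 1: ref 5 → FAULT, frames=[3,5,-,-]
Step 2: ref 4 → FAULT, frames=[3,5,4,-]
Step 3: ref 4 → HIT, frames=[3,5,4,-]
Step 4: ref 1 → FAULT, frames=[3,5,4,1]
Step 5: ref 5 → HIT, frames=[3,5,4,1]
Step 6: ref 1 → HIT, frames=[3,5,4,1]
Step 7: ref 3 → HIT, frames=[3,5,4,1]
Step 8: ref 5 → HIT, frames=[3,5,4,1]
Step 9: ref 1 → HIT, frames=[3,5,4,1]
Step 10: ref 1 → HIT, frames=[3,5,4,1]
Step 11: ref 1 → HIT, frames=[3,5,4,1]
Step 12: ref 1 → HIT, frames=[3,5,4,1]
Step 13: ref 1 → HIT, frames=[3,5,4,1]
Step 14: ref 2 → FAULT (evict 3), frames=[2,5,4,1]
Total faults: 5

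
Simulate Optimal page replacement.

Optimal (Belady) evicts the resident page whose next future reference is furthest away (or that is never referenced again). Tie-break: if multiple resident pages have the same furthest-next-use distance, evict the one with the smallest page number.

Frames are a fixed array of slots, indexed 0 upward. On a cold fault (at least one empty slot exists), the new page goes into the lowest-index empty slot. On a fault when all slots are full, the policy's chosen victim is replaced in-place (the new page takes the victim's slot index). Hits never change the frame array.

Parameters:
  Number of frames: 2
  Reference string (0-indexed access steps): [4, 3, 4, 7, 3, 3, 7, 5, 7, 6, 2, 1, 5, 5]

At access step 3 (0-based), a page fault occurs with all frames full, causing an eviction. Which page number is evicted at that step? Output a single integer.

Answer: 4

Derivation:
Step 0: ref 4 -> FAULT, frames=[4,-]
Step 1: ref 3 -> FAULT, frames=[4,3]
Step 2: ref 4 -> HIT, frames=[4,3]
Step 3: ref 7 -> FAULT, evict 4, frames=[7,3]
At step 3: evicted page 4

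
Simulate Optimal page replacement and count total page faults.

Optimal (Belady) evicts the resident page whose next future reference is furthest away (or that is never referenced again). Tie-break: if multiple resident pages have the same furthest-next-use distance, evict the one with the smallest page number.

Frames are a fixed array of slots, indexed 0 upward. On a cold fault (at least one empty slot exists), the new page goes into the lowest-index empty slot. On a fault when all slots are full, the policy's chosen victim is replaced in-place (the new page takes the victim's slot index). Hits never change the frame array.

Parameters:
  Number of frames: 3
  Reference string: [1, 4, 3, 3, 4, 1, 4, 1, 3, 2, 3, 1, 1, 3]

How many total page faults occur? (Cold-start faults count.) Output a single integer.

Answer: 4

Derivation:
Step 0: ref 1 → FAULT, frames=[1,-,-]
Step 1: ref 4 → FAULT, frames=[1,4,-]
Step 2: ref 3 → FAULT, frames=[1,4,3]
Step 3: ref 3 → HIT, frames=[1,4,3]
Step 4: ref 4 → HIT, frames=[1,4,3]
Step 5: ref 1 → HIT, frames=[1,4,3]
Step 6: ref 4 → HIT, frames=[1,4,3]
Step 7: ref 1 → HIT, frames=[1,4,3]
Step 8: ref 3 → HIT, frames=[1,4,3]
Step 9: ref 2 → FAULT (evict 4), frames=[1,2,3]
Step 10: ref 3 → HIT, frames=[1,2,3]
Step 11: ref 1 → HIT, frames=[1,2,3]
Step 12: ref 1 → HIT, frames=[1,2,3]
Step 13: ref 3 → HIT, frames=[1,2,3]
Total faults: 4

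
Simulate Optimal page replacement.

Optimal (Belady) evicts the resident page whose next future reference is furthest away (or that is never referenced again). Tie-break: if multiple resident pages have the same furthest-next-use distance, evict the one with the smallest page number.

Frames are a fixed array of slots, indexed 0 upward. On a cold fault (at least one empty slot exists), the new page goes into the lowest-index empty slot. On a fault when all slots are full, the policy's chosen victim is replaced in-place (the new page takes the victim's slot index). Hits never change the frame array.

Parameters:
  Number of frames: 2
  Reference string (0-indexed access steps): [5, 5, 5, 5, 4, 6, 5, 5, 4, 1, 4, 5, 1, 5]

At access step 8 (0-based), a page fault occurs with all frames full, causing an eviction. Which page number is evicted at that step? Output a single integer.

Step 0: ref 5 -> FAULT, frames=[5,-]
Step 1: ref 5 -> HIT, frames=[5,-]
Step 2: ref 5 -> HIT, frames=[5,-]
Step 3: ref 5 -> HIT, frames=[5,-]
Step 4: ref 4 -> FAULT, frames=[5,4]
Step 5: ref 6 -> FAULT, evict 4, frames=[5,6]
Step 6: ref 5 -> HIT, frames=[5,6]
Step 7: ref 5 -> HIT, frames=[5,6]
Step 8: ref 4 -> FAULT, evict 6, frames=[5,4]
At step 8: evicted page 6

Answer: 6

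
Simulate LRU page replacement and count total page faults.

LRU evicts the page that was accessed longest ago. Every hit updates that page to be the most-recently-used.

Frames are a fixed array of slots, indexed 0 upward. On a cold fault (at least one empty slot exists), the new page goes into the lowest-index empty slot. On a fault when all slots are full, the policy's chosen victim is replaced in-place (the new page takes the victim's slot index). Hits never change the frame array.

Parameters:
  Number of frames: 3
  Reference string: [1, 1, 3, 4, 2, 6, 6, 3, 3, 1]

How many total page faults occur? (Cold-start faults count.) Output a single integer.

Step 0: ref 1 → FAULT, frames=[1,-,-]
Step 1: ref 1 → HIT, frames=[1,-,-]
Step 2: ref 3 → FAULT, frames=[1,3,-]
Step 3: ref 4 → FAULT, frames=[1,3,4]
Step 4: ref 2 → FAULT (evict 1), frames=[2,3,4]
Step 5: ref 6 → FAULT (evict 3), frames=[2,6,4]
Step 6: ref 6 → HIT, frames=[2,6,4]
Step 7: ref 3 → FAULT (evict 4), frames=[2,6,3]
Step 8: ref 3 → HIT, frames=[2,6,3]
Step 9: ref 1 → FAULT (evict 2), frames=[1,6,3]
Total faults: 7

Answer: 7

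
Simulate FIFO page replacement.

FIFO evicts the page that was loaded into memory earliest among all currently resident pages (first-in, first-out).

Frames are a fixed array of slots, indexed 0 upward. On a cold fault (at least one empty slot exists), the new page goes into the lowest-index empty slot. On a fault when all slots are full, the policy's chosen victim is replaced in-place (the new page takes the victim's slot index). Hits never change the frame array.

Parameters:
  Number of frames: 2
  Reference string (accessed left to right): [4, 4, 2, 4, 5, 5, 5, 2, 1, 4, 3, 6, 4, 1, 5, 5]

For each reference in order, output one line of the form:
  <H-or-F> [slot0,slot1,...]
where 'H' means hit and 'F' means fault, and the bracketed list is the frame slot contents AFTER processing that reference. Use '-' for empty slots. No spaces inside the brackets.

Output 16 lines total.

F [4,-]
H [4,-]
F [4,2]
H [4,2]
F [5,2]
H [5,2]
H [5,2]
H [5,2]
F [5,1]
F [4,1]
F [4,3]
F [6,3]
F [6,4]
F [1,4]
F [1,5]
H [1,5]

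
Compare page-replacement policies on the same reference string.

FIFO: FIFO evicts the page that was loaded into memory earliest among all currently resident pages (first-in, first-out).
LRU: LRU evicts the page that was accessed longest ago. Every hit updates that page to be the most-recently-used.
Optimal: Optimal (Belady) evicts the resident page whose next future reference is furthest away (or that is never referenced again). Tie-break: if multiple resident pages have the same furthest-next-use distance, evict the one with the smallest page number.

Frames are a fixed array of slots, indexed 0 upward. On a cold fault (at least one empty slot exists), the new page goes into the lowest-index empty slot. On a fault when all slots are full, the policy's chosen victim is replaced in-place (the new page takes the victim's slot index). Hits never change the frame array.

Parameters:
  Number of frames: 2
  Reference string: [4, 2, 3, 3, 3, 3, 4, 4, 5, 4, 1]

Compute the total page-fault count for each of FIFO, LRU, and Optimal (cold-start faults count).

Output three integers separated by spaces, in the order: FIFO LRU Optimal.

Answer: 6 6 5

Derivation:
--- FIFO ---
  step 0: ref 4 -> FAULT, frames=[4,-] (faults so far: 1)
  step 1: ref 2 -> FAULT, frames=[4,2] (faults so far: 2)
  step 2: ref 3 -> FAULT, evict 4, frames=[3,2] (faults so far: 3)
  step 3: ref 3 -> HIT, frames=[3,2] (faults so far: 3)
  step 4: ref 3 -> HIT, frames=[3,2] (faults so far: 3)
  step 5: ref 3 -> HIT, frames=[3,2] (faults so far: 3)
  step 6: ref 4 -> FAULT, evict 2, frames=[3,4] (faults so far: 4)
  step 7: ref 4 -> HIT, frames=[3,4] (faults so far: 4)
  step 8: ref 5 -> FAULT, evict 3, frames=[5,4] (faults so far: 5)
  step 9: ref 4 -> HIT, frames=[5,4] (faults so far: 5)
  step 10: ref 1 -> FAULT, evict 4, frames=[5,1] (faults so far: 6)
  FIFO total faults: 6
--- LRU ---
  step 0: ref 4 -> FAULT, frames=[4,-] (faults so far: 1)
  step 1: ref 2 -> FAULT, frames=[4,2] (faults so far: 2)
  step 2: ref 3 -> FAULT, evict 4, frames=[3,2] (faults so far: 3)
  step 3: ref 3 -> HIT, frames=[3,2] (faults so far: 3)
  step 4: ref 3 -> HIT, frames=[3,2] (faults so far: 3)
  step 5: ref 3 -> HIT, frames=[3,2] (faults so far: 3)
  step 6: ref 4 -> FAULT, evict 2, frames=[3,4] (faults so far: 4)
  step 7: ref 4 -> HIT, frames=[3,4] (faults so far: 4)
  step 8: ref 5 -> FAULT, evict 3, frames=[5,4] (faults so far: 5)
  step 9: ref 4 -> HIT, frames=[5,4] (faults so far: 5)
  step 10: ref 1 -> FAULT, evict 5, frames=[1,4] (faults so far: 6)
  LRU total faults: 6
--- Optimal ---
  step 0: ref 4 -> FAULT, frames=[4,-] (faults so far: 1)
  step 1: ref 2 -> FAULT, frames=[4,2] (faults so far: 2)
  step 2: ref 3 -> FAULT, evict 2, frames=[4,3] (faults so far: 3)
  step 3: ref 3 -> HIT, frames=[4,3] (faults so far: 3)
  step 4: ref 3 -> HIT, frames=[4,3] (faults so far: 3)
  step 5: ref 3 -> HIT, frames=[4,3] (faults so far: 3)
  step 6: ref 4 -> HIT, frames=[4,3] (faults so far: 3)
  step 7: ref 4 -> HIT, frames=[4,3] (faults so far: 3)
  step 8: ref 5 -> FAULT, evict 3, frames=[4,5] (faults so far: 4)
  step 9: ref 4 -> HIT, frames=[4,5] (faults so far: 4)
  step 10: ref 1 -> FAULT, evict 4, frames=[1,5] (faults so far: 5)
  Optimal total faults: 5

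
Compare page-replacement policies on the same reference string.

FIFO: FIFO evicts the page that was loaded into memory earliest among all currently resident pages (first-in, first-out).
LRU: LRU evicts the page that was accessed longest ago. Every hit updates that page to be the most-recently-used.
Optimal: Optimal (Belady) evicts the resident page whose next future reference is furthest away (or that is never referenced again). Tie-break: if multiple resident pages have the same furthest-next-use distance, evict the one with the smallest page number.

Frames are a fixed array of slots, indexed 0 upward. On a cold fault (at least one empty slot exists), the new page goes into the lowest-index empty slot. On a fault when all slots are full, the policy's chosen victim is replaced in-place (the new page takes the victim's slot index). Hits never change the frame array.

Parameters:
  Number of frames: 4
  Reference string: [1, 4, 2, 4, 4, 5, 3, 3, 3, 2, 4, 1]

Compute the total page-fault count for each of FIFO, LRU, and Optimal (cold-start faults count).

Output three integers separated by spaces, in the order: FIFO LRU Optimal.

--- FIFO ---
  step 0: ref 1 -> FAULT, frames=[1,-,-,-] (faults so far: 1)
  step 1: ref 4 -> FAULT, frames=[1,4,-,-] (faults so far: 2)
  step 2: ref 2 -> FAULT, frames=[1,4,2,-] (faults so far: 3)
  step 3: ref 4 -> HIT, frames=[1,4,2,-] (faults so far: 3)
  step 4: ref 4 -> HIT, frames=[1,4,2,-] (faults so far: 3)
  step 5: ref 5 -> FAULT, frames=[1,4,2,5] (faults so far: 4)
  step 6: ref 3 -> FAULT, evict 1, frames=[3,4,2,5] (faults so far: 5)
  step 7: ref 3 -> HIT, frames=[3,4,2,5] (faults so far: 5)
  step 8: ref 3 -> HIT, frames=[3,4,2,5] (faults so far: 5)
  step 9: ref 2 -> HIT, frames=[3,4,2,5] (faults so far: 5)
  step 10: ref 4 -> HIT, frames=[3,4,2,5] (faults so far: 5)
  step 11: ref 1 -> FAULT, evict 4, frames=[3,1,2,5] (faults so far: 6)
  FIFO total faults: 6
--- LRU ---
  step 0: ref 1 -> FAULT, frames=[1,-,-,-] (faults so far: 1)
  step 1: ref 4 -> FAULT, frames=[1,4,-,-] (faults so far: 2)
  step 2: ref 2 -> FAULT, frames=[1,4,2,-] (faults so far: 3)
  step 3: ref 4 -> HIT, frames=[1,4,2,-] (faults so far: 3)
  step 4: ref 4 -> HIT, frames=[1,4,2,-] (faults so far: 3)
  step 5: ref 5 -> FAULT, frames=[1,4,2,5] (faults so far: 4)
  step 6: ref 3 -> FAULT, evict 1, frames=[3,4,2,5] (faults so far: 5)
  step 7: ref 3 -> HIT, frames=[3,4,2,5] (faults so far: 5)
  step 8: ref 3 -> HIT, frames=[3,4,2,5] (faults so far: 5)
  step 9: ref 2 -> HIT, frames=[3,4,2,5] (faults so far: 5)
  step 10: ref 4 -> HIT, frames=[3,4,2,5] (faults so far: 5)
  step 11: ref 1 -> FAULT, evict 5, frames=[3,4,2,1] (faults so far: 6)
  LRU total faults: 6
--- Optimal ---
  step 0: ref 1 -> FAULT, frames=[1,-,-,-] (faults so far: 1)
  step 1: ref 4 -> FAULT, frames=[1,4,-,-] (faults so far: 2)
  step 2: ref 2 -> FAULT, frames=[1,4,2,-] (faults so far: 3)
  step 3: ref 4 -> HIT, frames=[1,4,2,-] (faults so far: 3)
  step 4: ref 4 -> HIT, frames=[1,4,2,-] (faults so far: 3)
  step 5: ref 5 -> FAULT, frames=[1,4,2,5] (faults so far: 4)
  step 6: ref 3 -> FAULT, evict 5, frames=[1,4,2,3] (faults so far: 5)
  step 7: ref 3 -> HIT, frames=[1,4,2,3] (faults so far: 5)
  step 8: ref 3 -> HIT, frames=[1,4,2,3] (faults so far: 5)
  step 9: ref 2 -> HIT, frames=[1,4,2,3] (faults so far: 5)
  step 10: ref 4 -> HIT, frames=[1,4,2,3] (faults so far: 5)
  step 11: ref 1 -> HIT, frames=[1,4,2,3] (faults so far: 5)
  Optimal total faults: 5

Answer: 6 6 5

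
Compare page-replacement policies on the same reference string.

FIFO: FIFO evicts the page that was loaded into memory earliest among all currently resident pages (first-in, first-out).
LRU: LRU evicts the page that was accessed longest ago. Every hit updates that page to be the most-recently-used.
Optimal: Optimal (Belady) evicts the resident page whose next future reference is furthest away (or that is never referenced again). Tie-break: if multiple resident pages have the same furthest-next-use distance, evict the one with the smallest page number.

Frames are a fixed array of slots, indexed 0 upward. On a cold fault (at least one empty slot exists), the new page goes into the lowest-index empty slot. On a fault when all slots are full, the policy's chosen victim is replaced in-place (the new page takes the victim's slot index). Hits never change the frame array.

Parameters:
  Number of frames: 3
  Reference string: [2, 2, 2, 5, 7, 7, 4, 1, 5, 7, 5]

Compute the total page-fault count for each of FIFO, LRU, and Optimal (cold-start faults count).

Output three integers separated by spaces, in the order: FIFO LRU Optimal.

--- FIFO ---
  step 0: ref 2 -> FAULT, frames=[2,-,-] (faults so far: 1)
  step 1: ref 2 -> HIT, frames=[2,-,-] (faults so far: 1)
  step 2: ref 2 -> HIT, frames=[2,-,-] (faults so far: 1)
  step 3: ref 5 -> FAULT, frames=[2,5,-] (faults so far: 2)
  step 4: ref 7 -> FAULT, frames=[2,5,7] (faults so far: 3)
  step 5: ref 7 -> HIT, frames=[2,5,7] (faults so far: 3)
  step 6: ref 4 -> FAULT, evict 2, frames=[4,5,7] (faults so far: 4)
  step 7: ref 1 -> FAULT, evict 5, frames=[4,1,7] (faults so far: 5)
  step 8: ref 5 -> FAULT, evict 7, frames=[4,1,5] (faults so far: 6)
  step 9: ref 7 -> FAULT, evict 4, frames=[7,1,5] (faults so far: 7)
  step 10: ref 5 -> HIT, frames=[7,1,5] (faults so far: 7)
  FIFO total faults: 7
--- LRU ---
  step 0: ref 2 -> FAULT, frames=[2,-,-] (faults so far: 1)
  step 1: ref 2 -> HIT, frames=[2,-,-] (faults so far: 1)
  step 2: ref 2 -> HIT, frames=[2,-,-] (faults so far: 1)
  step 3: ref 5 -> FAULT, frames=[2,5,-] (faults so far: 2)
  step 4: ref 7 -> FAULT, frames=[2,5,7] (faults so far: 3)
  step 5: ref 7 -> HIT, frames=[2,5,7] (faults so far: 3)
  step 6: ref 4 -> FAULT, evict 2, frames=[4,5,7] (faults so far: 4)
  step 7: ref 1 -> FAULT, evict 5, frames=[4,1,7] (faults so far: 5)
  step 8: ref 5 -> FAULT, evict 7, frames=[4,1,5] (faults so far: 6)
  step 9: ref 7 -> FAULT, evict 4, frames=[7,1,5] (faults so far: 7)
  step 10: ref 5 -> HIT, frames=[7,1,5] (faults so far: 7)
  LRU total faults: 7
--- Optimal ---
  step 0: ref 2 -> FAULT, frames=[2,-,-] (faults so far: 1)
  step 1: ref 2 -> HIT, frames=[2,-,-] (faults so far: 1)
  step 2: ref 2 -> HIT, frames=[2,-,-] (faults so far: 1)
  step 3: ref 5 -> FAULT, frames=[2,5,-] (faults so far: 2)
  step 4: ref 7 -> FAULT, frames=[2,5,7] (faults so far: 3)
  step 5: ref 7 -> HIT, frames=[2,5,7] (faults so far: 3)
  step 6: ref 4 -> FAULT, evict 2, frames=[4,5,7] (faults so far: 4)
  step 7: ref 1 -> FAULT, evict 4, frames=[1,5,7] (faults so far: 5)
  step 8: ref 5 -> HIT, frames=[1,5,7] (faults so far: 5)
  step 9: ref 7 -> HIT, frames=[1,5,7] (faults so far: 5)
  step 10: ref 5 -> HIT, frames=[1,5,7] (faults so far: 5)
  Optimal total faults: 5

Answer: 7 7 5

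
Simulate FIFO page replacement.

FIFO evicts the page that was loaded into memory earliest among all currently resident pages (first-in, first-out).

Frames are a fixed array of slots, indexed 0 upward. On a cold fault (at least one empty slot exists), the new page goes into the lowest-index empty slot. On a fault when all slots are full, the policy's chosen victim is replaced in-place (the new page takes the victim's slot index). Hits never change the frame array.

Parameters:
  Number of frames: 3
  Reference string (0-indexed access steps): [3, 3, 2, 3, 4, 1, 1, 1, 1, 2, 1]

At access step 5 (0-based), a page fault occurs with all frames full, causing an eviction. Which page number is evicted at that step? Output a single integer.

Step 0: ref 3 -> FAULT, frames=[3,-,-]
Step 1: ref 3 -> HIT, frames=[3,-,-]
Step 2: ref 2 -> FAULT, frames=[3,2,-]
Step 3: ref 3 -> HIT, frames=[3,2,-]
Step 4: ref 4 -> FAULT, frames=[3,2,4]
Step 5: ref 1 -> FAULT, evict 3, frames=[1,2,4]
At step 5: evicted page 3

Answer: 3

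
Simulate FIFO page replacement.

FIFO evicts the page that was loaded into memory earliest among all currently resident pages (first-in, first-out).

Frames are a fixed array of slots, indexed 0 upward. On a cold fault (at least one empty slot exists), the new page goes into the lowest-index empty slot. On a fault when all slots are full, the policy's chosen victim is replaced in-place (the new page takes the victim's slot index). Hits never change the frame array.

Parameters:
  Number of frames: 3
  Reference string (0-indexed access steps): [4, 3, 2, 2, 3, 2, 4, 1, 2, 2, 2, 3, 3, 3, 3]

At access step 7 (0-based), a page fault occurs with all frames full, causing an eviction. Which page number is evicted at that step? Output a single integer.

Step 0: ref 4 -> FAULT, frames=[4,-,-]
Step 1: ref 3 -> FAULT, frames=[4,3,-]
Step 2: ref 2 -> FAULT, frames=[4,3,2]
Step 3: ref 2 -> HIT, frames=[4,3,2]
Step 4: ref 3 -> HIT, frames=[4,3,2]
Step 5: ref 2 -> HIT, frames=[4,3,2]
Step 6: ref 4 -> HIT, frames=[4,3,2]
Step 7: ref 1 -> FAULT, evict 4, frames=[1,3,2]
At step 7: evicted page 4

Answer: 4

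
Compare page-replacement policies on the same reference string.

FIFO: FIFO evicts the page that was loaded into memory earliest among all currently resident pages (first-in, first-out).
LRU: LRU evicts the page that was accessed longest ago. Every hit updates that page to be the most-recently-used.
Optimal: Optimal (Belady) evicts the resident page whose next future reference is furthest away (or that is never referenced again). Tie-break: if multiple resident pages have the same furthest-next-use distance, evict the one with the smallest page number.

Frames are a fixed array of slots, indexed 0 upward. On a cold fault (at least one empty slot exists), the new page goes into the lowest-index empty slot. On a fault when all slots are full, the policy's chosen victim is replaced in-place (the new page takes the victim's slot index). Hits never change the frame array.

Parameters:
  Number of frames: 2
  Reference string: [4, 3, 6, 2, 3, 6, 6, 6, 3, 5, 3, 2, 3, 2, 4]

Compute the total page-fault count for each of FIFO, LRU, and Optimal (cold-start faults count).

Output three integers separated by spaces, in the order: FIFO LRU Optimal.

--- FIFO ---
  step 0: ref 4 -> FAULT, frames=[4,-] (faults so far: 1)
  step 1: ref 3 -> FAULT, frames=[4,3] (faults so far: 2)
  step 2: ref 6 -> FAULT, evict 4, frames=[6,3] (faults so far: 3)
  step 3: ref 2 -> FAULT, evict 3, frames=[6,2] (faults so far: 4)
  step 4: ref 3 -> FAULT, evict 6, frames=[3,2] (faults so far: 5)
  step 5: ref 6 -> FAULT, evict 2, frames=[3,6] (faults so far: 6)
  step 6: ref 6 -> HIT, frames=[3,6] (faults so far: 6)
  step 7: ref 6 -> HIT, frames=[3,6] (faults so far: 6)
  step 8: ref 3 -> HIT, frames=[3,6] (faults so far: 6)
  step 9: ref 5 -> FAULT, evict 3, frames=[5,6] (faults so far: 7)
  step 10: ref 3 -> FAULT, evict 6, frames=[5,3] (faults so far: 8)
  step 11: ref 2 -> FAULT, evict 5, frames=[2,3] (faults so far: 9)
  step 12: ref 3 -> HIT, frames=[2,3] (faults so far: 9)
  step 13: ref 2 -> HIT, frames=[2,3] (faults so far: 9)
  step 14: ref 4 -> FAULT, evict 3, frames=[2,4] (faults so far: 10)
  FIFO total faults: 10
--- LRU ---
  step 0: ref 4 -> FAULT, frames=[4,-] (faults so far: 1)
  step 1: ref 3 -> FAULT, frames=[4,3] (faults so far: 2)
  step 2: ref 6 -> FAULT, evict 4, frames=[6,3] (faults so far: 3)
  step 3: ref 2 -> FAULT, evict 3, frames=[6,2] (faults so far: 4)
  step 4: ref 3 -> FAULT, evict 6, frames=[3,2] (faults so far: 5)
  step 5: ref 6 -> FAULT, evict 2, frames=[3,6] (faults so far: 6)
  step 6: ref 6 -> HIT, frames=[3,6] (faults so far: 6)
  step 7: ref 6 -> HIT, frames=[3,6] (faults so far: 6)
  step 8: ref 3 -> HIT, frames=[3,6] (faults so far: 6)
  step 9: ref 5 -> FAULT, evict 6, frames=[3,5] (faults so far: 7)
  step 10: ref 3 -> HIT, frames=[3,5] (faults so far: 7)
  step 11: ref 2 -> FAULT, evict 5, frames=[3,2] (faults so far: 8)
  step 12: ref 3 -> HIT, frames=[3,2] (faults so far: 8)
  step 13: ref 2 -> HIT, frames=[3,2] (faults so far: 8)
  step 14: ref 4 -> FAULT, evict 3, frames=[4,2] (faults so far: 9)
  LRU total faults: 9
--- Optimal ---
  step 0: ref 4 -> FAULT, frames=[4,-] (faults so far: 1)
  step 1: ref 3 -> FAULT, frames=[4,3] (faults so far: 2)
  step 2: ref 6 -> FAULT, evict 4, frames=[6,3] (faults so far: 3)
  step 3: ref 2 -> FAULT, evict 6, frames=[2,3] (faults so far: 4)
  step 4: ref 3 -> HIT, frames=[2,3] (faults so far: 4)
  step 5: ref 6 -> FAULT, evict 2, frames=[6,3] (faults so far: 5)
  step 6: ref 6 -> HIT, frames=[6,3] (faults so far: 5)
  step 7: ref 6 -> HIT, frames=[6,3] (faults so far: 5)
  step 8: ref 3 -> HIT, frames=[6,3] (faults so far: 5)
  step 9: ref 5 -> FAULT, evict 6, frames=[5,3] (faults so far: 6)
  step 10: ref 3 -> HIT, frames=[5,3] (faults so far: 6)
  step 11: ref 2 -> FAULT, evict 5, frames=[2,3] (faults so far: 7)
  step 12: ref 3 -> HIT, frames=[2,3] (faults so far: 7)
  step 13: ref 2 -> HIT, frames=[2,3] (faults so far: 7)
  step 14: ref 4 -> FAULT, evict 2, frames=[4,3] (faults so far: 8)
  Optimal total faults: 8

Answer: 10 9 8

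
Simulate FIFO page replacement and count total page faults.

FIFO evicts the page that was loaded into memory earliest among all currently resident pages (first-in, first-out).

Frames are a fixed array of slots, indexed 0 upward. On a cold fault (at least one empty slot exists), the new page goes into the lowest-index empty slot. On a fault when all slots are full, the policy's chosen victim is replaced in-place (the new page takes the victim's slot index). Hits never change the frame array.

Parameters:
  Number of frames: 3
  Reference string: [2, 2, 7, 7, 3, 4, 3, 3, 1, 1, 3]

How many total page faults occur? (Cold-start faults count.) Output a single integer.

Answer: 5

Derivation:
Step 0: ref 2 → FAULT, frames=[2,-,-]
Step 1: ref 2 → HIT, frames=[2,-,-]
Step 2: ref 7 → FAULT, frames=[2,7,-]
Step 3: ref 7 → HIT, frames=[2,7,-]
Step 4: ref 3 → FAULT, frames=[2,7,3]
Step 5: ref 4 → FAULT (evict 2), frames=[4,7,3]
Step 6: ref 3 → HIT, frames=[4,7,3]
Step 7: ref 3 → HIT, frames=[4,7,3]
Step 8: ref 1 → FAULT (evict 7), frames=[4,1,3]
Step 9: ref 1 → HIT, frames=[4,1,3]
Step 10: ref 3 → HIT, frames=[4,1,3]
Total faults: 5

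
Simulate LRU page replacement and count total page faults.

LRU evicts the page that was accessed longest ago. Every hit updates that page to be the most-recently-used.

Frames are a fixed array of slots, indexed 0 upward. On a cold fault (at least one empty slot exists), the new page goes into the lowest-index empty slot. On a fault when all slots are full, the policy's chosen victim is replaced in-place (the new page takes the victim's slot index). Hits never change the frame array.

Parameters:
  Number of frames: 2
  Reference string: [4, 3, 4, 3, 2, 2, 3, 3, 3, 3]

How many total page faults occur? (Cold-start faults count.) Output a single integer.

Answer: 3

Derivation:
Step 0: ref 4 → FAULT, frames=[4,-]
Step 1: ref 3 → FAULT, frames=[4,3]
Step 2: ref 4 → HIT, frames=[4,3]
Step 3: ref 3 → HIT, frames=[4,3]
Step 4: ref 2 → FAULT (evict 4), frames=[2,3]
Step 5: ref 2 → HIT, frames=[2,3]
Step 6: ref 3 → HIT, frames=[2,3]
Step 7: ref 3 → HIT, frames=[2,3]
Step 8: ref 3 → HIT, frames=[2,3]
Step 9: ref 3 → HIT, frames=[2,3]
Total faults: 3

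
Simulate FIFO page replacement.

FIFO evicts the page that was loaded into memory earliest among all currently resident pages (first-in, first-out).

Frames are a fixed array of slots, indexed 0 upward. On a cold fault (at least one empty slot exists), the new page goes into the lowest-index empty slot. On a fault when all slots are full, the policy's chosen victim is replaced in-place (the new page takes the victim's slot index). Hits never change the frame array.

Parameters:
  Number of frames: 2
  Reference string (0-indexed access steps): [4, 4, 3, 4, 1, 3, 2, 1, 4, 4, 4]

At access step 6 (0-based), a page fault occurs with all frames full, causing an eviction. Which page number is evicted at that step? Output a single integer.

Step 0: ref 4 -> FAULT, frames=[4,-]
Step 1: ref 4 -> HIT, frames=[4,-]
Step 2: ref 3 -> FAULT, frames=[4,3]
Step 3: ref 4 -> HIT, frames=[4,3]
Step 4: ref 1 -> FAULT, evict 4, frames=[1,3]
Step 5: ref 3 -> HIT, frames=[1,3]
Step 6: ref 2 -> FAULT, evict 3, frames=[1,2]
At step 6: evicted page 3

Answer: 3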